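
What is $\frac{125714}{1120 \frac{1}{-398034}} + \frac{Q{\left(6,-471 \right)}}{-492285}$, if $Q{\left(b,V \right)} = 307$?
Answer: $- \frac{35190252179035}{787656} \approx -4.4677 \cdot 10^{7}$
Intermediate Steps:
$\frac{125714}{1120 \frac{1}{-398034}} + \frac{Q{\left(6,-471 \right)}}{-492285} = \frac{125714}{1120 \frac{1}{-398034}} + \frac{307}{-492285} = \frac{125714}{1120 \left(- \frac{1}{398034}\right)} + 307 \left(- \frac{1}{492285}\right) = \frac{125714}{- \frac{80}{28431}} - \frac{307}{492285} = 125714 \left(- \frac{28431}{80}\right) - \frac{307}{492285} = - \frac{1787087367}{40} - \frac{307}{492285} = - \frac{35190252179035}{787656}$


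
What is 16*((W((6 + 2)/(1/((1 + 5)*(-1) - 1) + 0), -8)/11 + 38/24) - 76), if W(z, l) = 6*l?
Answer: -41596/33 ≈ -1260.5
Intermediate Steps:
16*((W((6 + 2)/(1/((1 + 5)*(-1) - 1) + 0), -8)/11 + 38/24) - 76) = 16*(((6*(-8))/11 + 38/24) - 76) = 16*((-48*1/11 + 38*(1/24)) - 76) = 16*((-48/11 + 19/12) - 76) = 16*(-367/132 - 76) = 16*(-10399/132) = -41596/33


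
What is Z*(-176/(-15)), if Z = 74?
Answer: 13024/15 ≈ 868.27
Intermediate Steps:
Z*(-176/(-15)) = 74*(-176/(-15)) = 74*(-176*(-1/15)) = 74*(176/15) = 13024/15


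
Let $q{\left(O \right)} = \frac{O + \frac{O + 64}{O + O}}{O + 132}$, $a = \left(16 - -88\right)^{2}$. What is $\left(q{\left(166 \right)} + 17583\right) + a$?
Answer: $\frac{1404869403}{49468} \approx 28400.0$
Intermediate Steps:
$a = 10816$ ($a = \left(16 + 88\right)^{2} = 104^{2} = 10816$)
$q{\left(O \right)} = \frac{O + \frac{64 + O}{2 O}}{132 + O}$
$\left(q{\left(166 \right)} + 17583\right) + a = \left(\frac{32 + 166^{2} + \frac{1}{2} \cdot 166}{166 \left(132 + 166\right)} + 17583\right) + 10816 = \left(\frac{32 + 27556 + 83}{166 \cdot 298} + 17583\right) + 10816 = \left(\frac{1}{166} \cdot \frac{1}{298} \cdot 27671 + 17583\right) + 10816 = \left(\frac{27671}{49468} + 17583\right) + 10816 = \frac{869823515}{49468} + 10816 = \frac{1404869403}{49468}$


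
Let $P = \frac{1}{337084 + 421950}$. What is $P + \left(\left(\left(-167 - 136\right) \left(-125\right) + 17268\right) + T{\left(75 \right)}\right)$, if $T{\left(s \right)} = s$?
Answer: $\frac{41912339413}{759034} \approx 55218.0$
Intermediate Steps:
$P = \frac{1}{759034} \approx 1.3175 \cdot 10^{-6}$
$P + \left(\left(\left(-167 - 136\right) \left(-125\right) + 17268\right) + T{\left(75 \right)}\right) = \frac{1}{759034} + \left(\left(\left(-167 - 136\right) \left(-125\right) + 17268\right) + 75\right) = \frac{1}{759034} + \left(\left(\left(-303\right) \left(-125\right) + 17268\right) + 75\right) = \frac{1}{759034} + \left(\left(37875 + 17268\right) + 75\right) = \frac{1}{759034} + \left(55143 + 75\right) = \frac{1}{759034} + 55218 = \frac{41912339413}{759034}$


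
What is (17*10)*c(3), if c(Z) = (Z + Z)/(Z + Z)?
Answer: 170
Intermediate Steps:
c(Z) = 1 (c(Z) = (2*Z)/((2*Z)) = (2*Z)*(1/(2*Z)) = 1)
(17*10)*c(3) = (17*10)*1 = 170*1 = 170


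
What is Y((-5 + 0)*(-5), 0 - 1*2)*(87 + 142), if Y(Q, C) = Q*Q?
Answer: 143125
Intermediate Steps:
Y(Q, C) = Q²
Y((-5 + 0)*(-5), 0 - 1*2)*(87 + 142) = ((-5 + 0)*(-5))²*(87 + 142) = (-5*(-5))²*229 = 25²*229 = 625*229 = 143125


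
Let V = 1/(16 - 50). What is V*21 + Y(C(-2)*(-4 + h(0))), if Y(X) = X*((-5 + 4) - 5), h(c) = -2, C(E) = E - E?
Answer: -21/34 ≈ -0.61765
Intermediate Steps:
C(E) = 0
Y(X) = -6*X (Y(X) = X*(-1 - 5) = X*(-6) = -6*X)
V = -1/34 (V = 1/(-34) = -1/34 ≈ -0.029412)
V*21 + Y(C(-2)*(-4 + h(0))) = -1/34*21 - 0*(-4 - 2) = -21/34 - 0*(-6) = -21/34 - 6*0 = -21/34 + 0 = -21/34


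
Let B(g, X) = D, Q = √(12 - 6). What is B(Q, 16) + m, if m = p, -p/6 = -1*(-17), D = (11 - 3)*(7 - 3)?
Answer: -70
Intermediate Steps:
D = 32 (D = 8*4 = 32)
p = -102 (p = -(-6)*(-17) = -6*17 = -102)
m = -102
Q = √6 ≈ 2.4495
B(g, X) = 32
B(Q, 16) + m = 32 - 102 = -70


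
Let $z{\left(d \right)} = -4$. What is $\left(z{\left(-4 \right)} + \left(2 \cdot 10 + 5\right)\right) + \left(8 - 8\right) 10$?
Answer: $21$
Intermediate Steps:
$\left(z{\left(-4 \right)} + \left(2 \cdot 10 + 5\right)\right) + \left(8 - 8\right) 10 = \left(-4 + \left(2 \cdot 10 + 5\right)\right) + \left(8 - 8\right) 10 = \left(-4 + \left(20 + 5\right)\right) + 0 \cdot 10 = \left(-4 + 25\right) + 0 = 21 + 0 = 21$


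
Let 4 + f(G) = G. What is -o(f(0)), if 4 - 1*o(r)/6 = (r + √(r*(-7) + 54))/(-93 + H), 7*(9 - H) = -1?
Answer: -13920/587 - 42*√82/587 ≈ -24.362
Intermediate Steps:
f(G) = -4 + G
H = 64/7 (H = 9 - ⅐*(-1) = 9 + ⅐ = 64/7 ≈ 9.1429)
o(r) = 24 + 42*r/587 + 42*√(54 - 7*r)/587 (o(r) = 24 - 6*(r + √(r*(-7) + 54))/(-93 + 64/7) = 24 - 6*(r + √(-7*r + 54))/(-587/7) = 24 - 6*(r + √(54 - 7*r))*(-7)/587 = 24 - 6*(-7*r/587 - 7*√(54 - 7*r)/587) = 24 + (42*r/587 + 42*√(54 - 7*r)/587) = 24 + 42*r/587 + 42*√(54 - 7*r)/587)
-o(f(0)) = -(24 + 42*(-4 + 0)/587 + 42*√(54 - 7*(-4 + 0))/587) = -(24 + (42/587)*(-4) + 42*√(54 - 7*(-4))/587) = -(24 - 168/587 + 42*√(54 + 28)/587) = -(24 - 168/587 + 42*√82/587) = -(13920/587 + 42*√82/587) = -13920/587 - 42*√82/587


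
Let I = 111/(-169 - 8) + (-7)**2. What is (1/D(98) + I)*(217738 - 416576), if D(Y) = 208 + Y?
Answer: -86830864477/9027 ≈ -9.6190e+6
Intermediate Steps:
I = 2854/59 (I = 111/(-177) + 49 = -1/177*111 + 49 = -37/59 + 49 = 2854/59 ≈ 48.373)
(1/D(98) + I)*(217738 - 416576) = (1/(208 + 98) + 2854/59)*(217738 - 416576) = (1/306 + 2854/59)*(-198838) = (873383/18054)*(-198838) = -86830864477/9027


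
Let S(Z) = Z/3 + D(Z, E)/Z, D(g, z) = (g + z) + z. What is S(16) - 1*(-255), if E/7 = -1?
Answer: 6251/24 ≈ 260.46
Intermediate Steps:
E = -7 (E = 7*(-1) = -7)
D(g, z) = g + 2*z
S(Z) = Z/3 + (-14 + Z)/Z (S(Z) = Z/3 + (Z + 2*(-7))/Z = Z*(⅓) + (Z - 14)/Z = Z/3 + (-14 + Z)/Z)
S(16) - 1*(-255) = (1 - 14/16 + (⅓)*16) - 1*(-255) = (1 - 14*1/16 + 16/3) + 255 = (1 - 7/8 + 16/3) + 255 = 131/24 + 255 = 6251/24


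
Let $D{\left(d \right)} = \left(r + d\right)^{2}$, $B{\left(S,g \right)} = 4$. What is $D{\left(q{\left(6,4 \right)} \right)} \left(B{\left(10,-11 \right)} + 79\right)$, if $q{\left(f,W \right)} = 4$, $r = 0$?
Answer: $1328$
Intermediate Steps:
$D{\left(d \right)} = d^{2}$ ($D{\left(d \right)} = \left(0 + d\right)^{2} = d^{2}$)
$D{\left(q{\left(6,4 \right)} \right)} \left(B{\left(10,-11 \right)} + 79\right) = 4^{2} \left(4 + 79\right) = 16 \cdot 83 = 1328$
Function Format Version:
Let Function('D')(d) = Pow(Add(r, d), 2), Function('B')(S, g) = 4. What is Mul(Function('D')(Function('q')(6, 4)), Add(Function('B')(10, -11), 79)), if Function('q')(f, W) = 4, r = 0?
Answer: 1328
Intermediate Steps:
Function('D')(d) = Pow(d, 2) (Function('D')(d) = Pow(Add(0, d), 2) = Pow(d, 2))
Mul(Function('D')(Function('q')(6, 4)), Add(Function('B')(10, -11), 79)) = Mul(Pow(4, 2), Add(4, 79)) = Mul(16, 83) = 1328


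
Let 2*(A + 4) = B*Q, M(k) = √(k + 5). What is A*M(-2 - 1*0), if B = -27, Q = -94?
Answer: 1265*√3 ≈ 2191.0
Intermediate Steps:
M(k) = √(5 + k)
A = 1265 (A = -4 + (-27*(-94))/2 = -4 + (½)*2538 = -4 + 1269 = 1265)
A*M(-2 - 1*0) = 1265*√(5 + (-2 - 1*0)) = 1265*√(5 + (-2 + 0)) = 1265*√(5 - 2) = 1265*√3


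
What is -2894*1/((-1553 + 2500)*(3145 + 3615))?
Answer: -1447/3200860 ≈ -0.00045207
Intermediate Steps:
-2894*1/((-1553 + 2500)*(3145 + 3615)) = -2894/(6760*947) = -2894/6401720 = -2894*1/6401720 = -1447/3200860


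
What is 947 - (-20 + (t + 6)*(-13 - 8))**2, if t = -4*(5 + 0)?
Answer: -74129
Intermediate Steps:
t = -20 (t = -4*5 = -20)
947 - (-20 + (t + 6)*(-13 - 8))**2 = 947 - (-20 + (-20 + 6)*(-13 - 8))**2 = 947 - (-20 - 14*(-21))**2 = 947 - (-20 + 294)**2 = 947 - 1*274**2 = 947 - 1*75076 = 947 - 75076 = -74129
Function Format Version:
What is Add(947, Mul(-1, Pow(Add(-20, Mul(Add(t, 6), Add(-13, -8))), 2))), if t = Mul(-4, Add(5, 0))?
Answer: -74129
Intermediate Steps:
t = -20 (t = Mul(-4, 5) = -20)
Add(947, Mul(-1, Pow(Add(-20, Mul(Add(t, 6), Add(-13, -8))), 2))) = Add(947, Mul(-1, Pow(Add(-20, Mul(Add(-20, 6), Add(-13, -8))), 2))) = Add(947, Mul(-1, Pow(Add(-20, Mul(-14, -21)), 2))) = Add(947, Mul(-1, Pow(Add(-20, 294), 2))) = Add(947, Mul(-1, Pow(274, 2))) = Add(947, Mul(-1, 75076)) = Add(947, -75076) = -74129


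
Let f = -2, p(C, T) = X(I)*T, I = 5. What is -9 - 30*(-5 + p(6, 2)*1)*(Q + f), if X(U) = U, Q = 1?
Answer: 141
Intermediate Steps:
p(C, T) = 5*T
-9 - 30*(-5 + p(6, 2)*1)*(Q + f) = -9 - 30*(-5 + (5*2)*1)*(1 - 2) = -9 - 30*(-5 + 10*1)*(-1) = -9 - 30*(-5 + 10)*(-1) = -9 - 150*(-1) = -9 - 30*(-5) = -9 + 150 = 141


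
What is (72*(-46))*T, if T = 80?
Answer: -264960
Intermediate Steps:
(72*(-46))*T = (72*(-46))*80 = -3312*80 = -264960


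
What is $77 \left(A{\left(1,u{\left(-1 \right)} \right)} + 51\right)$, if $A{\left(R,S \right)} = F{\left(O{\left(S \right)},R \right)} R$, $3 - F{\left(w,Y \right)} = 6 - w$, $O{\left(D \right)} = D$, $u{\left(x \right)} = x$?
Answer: $3619$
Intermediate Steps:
$F{\left(w,Y \right)} = -3 + w$ ($F{\left(w,Y \right)} = 3 - \left(6 - w\right) = 3 + \left(-6 + w\right) = -3 + w$)
$A{\left(R,S \right)} = R \left(-3 + S\right)$ ($A{\left(R,S \right)} = \left(-3 + S\right) R = R \left(-3 + S\right)$)
$77 \left(A{\left(1,u{\left(-1 \right)} \right)} + 51\right) = 77 \left(1 \left(-3 - 1\right) + 51\right) = 77 \left(1 \left(-4\right) + 51\right) = 77 \left(-4 + 51\right) = 77 \cdot 47 = 3619$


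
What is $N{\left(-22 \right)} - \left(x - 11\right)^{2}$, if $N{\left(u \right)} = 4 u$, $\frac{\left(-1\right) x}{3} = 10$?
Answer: $-1769$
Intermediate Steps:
$x = -30$ ($x = \left(-3\right) 10 = -30$)
$N{\left(-22 \right)} - \left(x - 11\right)^{2} = 4 \left(-22\right) - \left(-30 - 11\right)^{2} = -88 - \left(-41\right)^{2} = -88 - 1681 = -1769$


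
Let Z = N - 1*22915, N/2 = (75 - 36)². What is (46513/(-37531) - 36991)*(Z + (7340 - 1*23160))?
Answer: 49554581213662/37531 ≈ 1.3204e+9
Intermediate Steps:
N = 3042 (N = 2*(75 - 36)² = 2*39² = 2*1521 = 3042)
Z = -19873 (Z = 3042 - 1*22915 = 3042 - 22915 = -19873)
(46513/(-37531) - 36991)*(Z + (7340 - 1*23160)) = (46513/(-37531) - 36991)*(-19873 + (7340 - 1*23160)) = (46513*(-1/37531) - 36991)*(-19873 + (7340 - 23160)) = (-46513/37531 - 36991)*(-19873 - 15820) = -1388355734/37531*(-35693) = 49554581213662/37531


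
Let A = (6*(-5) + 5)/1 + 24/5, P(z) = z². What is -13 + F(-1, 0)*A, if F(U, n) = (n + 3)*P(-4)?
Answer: -4913/5 ≈ -982.60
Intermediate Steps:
F(U, n) = 48 + 16*n (F(U, n) = (n + 3)*(-4)² = (3 + n)*16 = 48 + 16*n)
A = -101/5 (A = (-30 + 5)*1 + 24*(⅕) = -25*1 + 24/5 = -25 + 24/5 = -101/5 ≈ -20.200)
-13 + F(-1, 0)*A = -13 + (48 + 16*0)*(-101/5) = -13 + (48 + 0)*(-101/5) = -13 + 48*(-101/5) = -13 - 4848/5 = -4913/5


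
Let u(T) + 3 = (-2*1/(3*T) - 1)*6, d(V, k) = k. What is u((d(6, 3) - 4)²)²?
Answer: 169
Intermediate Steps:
u(T) = -9 - 4/T (u(T) = -3 + (-2*1/(3*T) - 1)*6 = -3 + (-2/(3*T) - 1)*6 = -3 + (-1 - 2/(3*T))*6 = -3 + (-6 - 4/T) = -9 - 4/T)
u((d(6, 3) - 4)²)² = (-9 - 4/(3 - 4)²)² = (-9 - 4/((-1)²))² = (-9 - 4/1)² = (-9 - 4*1)² = (-9 - 4)² = (-13)² = 169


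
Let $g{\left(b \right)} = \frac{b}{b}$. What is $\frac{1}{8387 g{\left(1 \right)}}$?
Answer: $\frac{1}{8387} \approx 0.00011923$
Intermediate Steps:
$g{\left(b \right)} = 1$
$\frac{1}{8387 g{\left(1 \right)}} = \frac{1}{8387 \cdot 1} = \frac{1}{8387}$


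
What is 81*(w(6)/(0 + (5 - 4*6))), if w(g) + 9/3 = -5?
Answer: 648/19 ≈ 34.105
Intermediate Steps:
w(g) = -8 (w(g) = -3 - 5 = -8)
81*(w(6)/(0 + (5 - 4*6))) = 81*(-8/(0 + (5 - 4*6))) = 81*(-8/(0 + (5 - 24))) = 81*(-8/(0 - 19)) = 81*(-8/(-19)) = 81*(-8*(-1/19)) = 81*(8/19) = 648/19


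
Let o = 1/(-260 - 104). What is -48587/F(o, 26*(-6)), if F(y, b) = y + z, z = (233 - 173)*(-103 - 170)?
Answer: 17685668/5962321 ≈ 2.9662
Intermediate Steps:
z = -16380 (z = 60*(-273) = -16380)
o = -1/364 (o = 1/(-364) = -1/364 ≈ -0.0027473)
F(y, b) = -16380 + y (F(y, b) = y - 16380 = -16380 + y)
-48587/F(o, 26*(-6)) = -48587/(-16380 - 1/364) = -48587/(-5962321/364) = -48587*(-364/5962321) = 17685668/5962321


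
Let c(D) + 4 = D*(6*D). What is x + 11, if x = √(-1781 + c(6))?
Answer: 11 + I*√1569 ≈ 11.0 + 39.611*I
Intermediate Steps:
c(D) = -4 + 6*D² (c(D) = -4 + D*(6*D) = -4 + 6*D²)
x = I*√1569 (x = √(-1781 + (-4 + 6*6²)) = √(-1781 + (-4 + 6*36)) = √(-1781 + (-4 + 216)) = √(-1781 + 212) = √(-1569) = I*√1569 ≈ 39.611*I)
x + 11 = I*√1569 + 11 = 11 + I*√1569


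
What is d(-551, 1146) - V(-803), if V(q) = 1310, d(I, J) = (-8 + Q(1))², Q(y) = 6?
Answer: -1306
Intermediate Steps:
d(I, J) = 4 (d(I, J) = (-8 + 6)² = (-2)² = 4)
d(-551, 1146) - V(-803) = 4 - 1*1310 = 4 - 1310 = -1306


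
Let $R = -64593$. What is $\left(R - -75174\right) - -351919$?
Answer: $362500$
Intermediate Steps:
$\left(R - -75174\right) - -351919 = \left(-64593 - -75174\right) - -351919 = \left(-64593 + 75174\right) + 351919 = 10581 + 351919 = 362500$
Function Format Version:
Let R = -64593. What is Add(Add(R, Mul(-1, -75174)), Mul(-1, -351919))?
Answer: 362500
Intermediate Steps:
Add(Add(R, Mul(-1, -75174)), Mul(-1, -351919)) = Add(Add(-64593, Mul(-1, -75174)), Mul(-1, -351919)) = Add(Add(-64593, 75174), 351919) = Add(10581, 351919) = 362500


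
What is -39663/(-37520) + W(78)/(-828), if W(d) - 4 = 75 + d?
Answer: 6737581/7766640 ≈ 0.86750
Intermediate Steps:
W(d) = 79 + d (W(d) = 4 + (75 + d) = 79 + d)
-39663/(-37520) + W(78)/(-828) = -39663/(-37520) + (79 + 78)/(-828) = -39663*(-1/37520) + 157*(-1/828) = 39663/37520 - 157/828 = 6737581/7766640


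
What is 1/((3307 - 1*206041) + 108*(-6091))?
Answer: -1/860562 ≈ -1.1620e-6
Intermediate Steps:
1/((3307 - 1*206041) + 108*(-6091)) = 1/((3307 - 206041) - 657828) = 1/(-202734 - 657828) = 1/(-860562) = -1/860562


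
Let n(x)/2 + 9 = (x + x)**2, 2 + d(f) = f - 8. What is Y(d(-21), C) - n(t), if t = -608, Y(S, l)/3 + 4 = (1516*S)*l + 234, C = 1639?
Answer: -234035936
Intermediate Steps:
d(f) = -10 + f (d(f) = -2 + (f - 8) = -2 + (-8 + f) = -10 + f)
Y(S, l) = 690 + 4548*S*l (Y(S, l) = -12 + 3*((1516*S)*l + 234) = -12 + 3*(1516*S*l + 234) = -12 + 3*(234 + 1516*S*l) = -12 + (702 + 4548*S*l) = 690 + 4548*S*l)
n(x) = -18 + 8*x**2 (n(x) = -18 + 2*(x + x)**2 = -18 + 2*(2*x)**2 = -18 + 2*(4*x**2) = -18 + 8*x**2)
Y(d(-21), C) - n(t) = (690 + 4548*(-10 - 21)*1639) - (-18 + 8*(-608)**2) = (690 + 4548*(-31)*1639) - (-18 + 8*369664) = (690 - 231079332) - (-18 + 2957312) = -231078642 - 1*2957294 = -231078642 - 2957294 = -234035936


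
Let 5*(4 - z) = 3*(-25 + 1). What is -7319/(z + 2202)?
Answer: -2815/854 ≈ -3.2963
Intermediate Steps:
z = 92/5 (z = 4 - 3*(-25 + 1)/5 = 4 - 3*(-24)/5 = 4 - ⅕*(-72) = 4 + 72/5 = 92/5 ≈ 18.400)
-7319/(z + 2202) = -7319/(92/5 + 2202) = -7319/11102/5 = -7319*5/11102 = -2815/854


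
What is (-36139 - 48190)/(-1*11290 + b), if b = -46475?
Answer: 84329/57765 ≈ 1.4599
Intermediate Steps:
(-36139 - 48190)/(-1*11290 + b) = (-36139 - 48190)/(-1*11290 - 46475) = -84329/(-11290 - 46475) = -84329/(-57765) = -84329*(-1/57765) = 84329/57765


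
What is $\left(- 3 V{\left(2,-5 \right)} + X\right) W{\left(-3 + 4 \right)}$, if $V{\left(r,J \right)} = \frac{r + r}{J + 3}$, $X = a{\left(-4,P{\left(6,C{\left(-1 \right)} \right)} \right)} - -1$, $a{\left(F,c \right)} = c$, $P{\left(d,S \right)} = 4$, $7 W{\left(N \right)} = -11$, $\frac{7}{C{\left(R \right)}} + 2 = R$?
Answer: $- \frac{121}{7} \approx -17.286$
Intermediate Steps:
$C{\left(R \right)} = \frac{7}{-2 + R}$
$W{\left(N \right)} = - \frac{11}{7}$ ($W{\left(N \right)} = \frac{1}{7} \left(-11\right) = - \frac{11}{7}$)
$X = 5$ ($X = 4 - -1 = 4 + 1 = 5$)
$V{\left(r,J \right)} = \frac{2 r}{3 + J}$
$\left(- 3 V{\left(2,-5 \right)} + X\right) W{\left(-3 + 4 \right)} = \left(- 3 \cdot 2 \cdot 2 \frac{1}{3 - 5} + 5\right) \left(- \frac{11}{7}\right) = \left(- 3 \cdot 2 \cdot 2 \frac{1}{-2} + 5\right) \left(- \frac{11}{7}\right) = \left(- 3 \cdot 2 \cdot 2 \left(- \frac{1}{2}\right) + 5\right) \left(- \frac{11}{7}\right) = \left(\left(-3\right) \left(-2\right) + 5\right) \left(- \frac{11}{7}\right) = \left(6 + 5\right) \left(- \frac{11}{7}\right) = 11 \left(- \frac{11}{7}\right) = - \frac{121}{7}$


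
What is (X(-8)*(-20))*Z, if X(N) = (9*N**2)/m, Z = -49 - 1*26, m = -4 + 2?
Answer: -432000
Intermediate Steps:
m = -2
Z = -75 (Z = -49 - 26 = -75)
X(N) = -9*N**2/2 (X(N) = (9*N**2)/(-2) = (9*N**2)*(-1/2) = -9*N**2/2)
(X(-8)*(-20))*Z = (-9/2*(-8)**2*(-20))*(-75) = (-9/2*64*(-20))*(-75) = -288*(-20)*(-75) = 5760*(-75) = -432000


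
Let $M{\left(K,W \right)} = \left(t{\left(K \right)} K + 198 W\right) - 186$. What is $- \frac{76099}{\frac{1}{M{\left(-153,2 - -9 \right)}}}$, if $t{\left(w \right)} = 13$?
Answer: $-228297$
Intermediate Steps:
$M{\left(K,W \right)} = -186 + 13 K + 198 W$ ($M{\left(K,W \right)} = \left(13 K + 198 W\right) - 186 = -186 + 13 K + 198 W$)
$- \frac{76099}{\frac{1}{M{\left(-153,2 - -9 \right)}}} = - \frac{76099}{\frac{1}{-186 + 13 \left(-153\right) + 198 \left(2 - -9\right)}} = - \frac{76099}{\frac{1}{-186 - 1989 + 198 \left(2 + 9\right)}} = - \frac{76099}{\frac{1}{-186 - 1989 + 198 \cdot 11}} = - \frac{76099}{\frac{1}{-186 - 1989 + 2178}} = - \frac{76099}{\frac{1}{3}} = - 76099 \frac{1}{\frac{1}{3}} = \left(-76099\right) 3 = -228297$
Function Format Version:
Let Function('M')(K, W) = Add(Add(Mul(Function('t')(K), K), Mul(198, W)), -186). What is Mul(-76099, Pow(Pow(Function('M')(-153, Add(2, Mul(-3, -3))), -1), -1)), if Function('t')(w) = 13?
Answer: -228297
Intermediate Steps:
Function('M')(K, W) = Add(-186, Mul(13, K), Mul(198, W)) (Function('M')(K, W) = Add(Add(Mul(13, K), Mul(198, W)), -186) = Add(-186, Mul(13, K), Mul(198, W)))
Mul(-76099, Pow(Pow(Function('M')(-153, Add(2, Mul(-3, -3))), -1), -1)) = Mul(-76099, Pow(Pow(Add(-186, Mul(13, -153), Mul(198, Add(2, Mul(-3, -3)))), -1), -1)) = Mul(-76099, Pow(Pow(Add(-186, -1989, Mul(198, Add(2, 9))), -1), -1)) = Mul(-76099, Pow(Pow(Add(-186, -1989, Mul(198, 11)), -1), -1)) = Mul(-76099, Pow(Pow(Add(-186, -1989, 2178), -1), -1)) = Mul(-76099, Pow(Pow(3, -1), -1)) = Mul(-76099, Pow(Rational(1, 3), -1)) = Mul(-76099, 3) = -228297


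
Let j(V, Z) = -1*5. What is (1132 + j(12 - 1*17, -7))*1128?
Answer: 1271256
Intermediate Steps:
j(V, Z) = -5
(1132 + j(12 - 1*17, -7))*1128 = (1132 - 5)*1128 = 1127*1128 = 1271256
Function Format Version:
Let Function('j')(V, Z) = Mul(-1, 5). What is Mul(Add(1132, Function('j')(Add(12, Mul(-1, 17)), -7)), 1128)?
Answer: 1271256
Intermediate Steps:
Function('j')(V, Z) = -5
Mul(Add(1132, Function('j')(Add(12, Mul(-1, 17)), -7)), 1128) = Mul(Add(1132, -5), 1128) = Mul(1127, 1128) = 1271256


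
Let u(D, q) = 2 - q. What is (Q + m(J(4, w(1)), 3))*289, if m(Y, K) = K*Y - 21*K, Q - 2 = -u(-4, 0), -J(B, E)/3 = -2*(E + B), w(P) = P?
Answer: 7803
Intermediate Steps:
J(B, E) = 6*B + 6*E (J(B, E) = -(-6)*(E + B) = -(-6)*(B + E) = -3*(-2*B - 2*E) = 6*B + 6*E)
Q = 0 (Q = 2 - (2 - 1*0) = 2 - (2 + 0) = 2 - 1*2 = 2 - 2 = 0)
m(Y, K) = -21*K + K*Y
(Q + m(J(4, w(1)), 3))*289 = (0 + 3*(-21 + (6*4 + 6*1)))*289 = (0 + 3*(-21 + (24 + 6)))*289 = (0 + 3*(-21 + 30))*289 = (0 + 3*9)*289 = (0 + 27)*289 = 27*289 = 7803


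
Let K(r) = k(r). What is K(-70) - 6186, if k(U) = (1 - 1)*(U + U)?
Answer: -6186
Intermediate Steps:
k(U) = 0 (k(U) = 0*(2*U) = 0)
K(r) = 0
K(-70) - 6186 = 0 - 6186 = -6186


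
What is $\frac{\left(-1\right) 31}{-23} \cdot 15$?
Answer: $\frac{465}{23} \approx 20.217$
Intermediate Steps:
$\frac{\left(-1\right) 31}{-23} \cdot 15 = \left(-31\right) \left(- \frac{1}{23}\right) 15 = \frac{31}{23} \cdot 15 = \frac{465}{23}$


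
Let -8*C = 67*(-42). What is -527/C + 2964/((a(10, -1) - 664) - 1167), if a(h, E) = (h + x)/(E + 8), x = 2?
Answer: -4321952/1385895 ≈ -3.1185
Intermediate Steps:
a(h, E) = (2 + h)/(8 + E) (a(h, E) = (h + 2)/(E + 8) = (2 + h)/(8 + E))
C = 1407/4 (C = -67*(-42)/8 = -⅛*(-2814) = 1407/4 ≈ 351.75)
-527/C + 2964/((a(10, -1) - 664) - 1167) = -527/1407/4 + 2964/(((2 + 10)/(8 - 1) - 664) - 1167) = -527*4/1407 + 2964/((12/7 - 664) - 1167) = -2108/1407 + 2964/(((⅐)*12 - 664) - 1167) = -2108/1407 + 2964/((12/7 - 664) - 1167) = -2108/1407 + 2964/(-4636/7 - 1167) = -2108/1407 + 2964/(-12805/7) = -2108/1407 + 2964*(-7/12805) = -2108/1407 - 1596/985 = -4321952/1385895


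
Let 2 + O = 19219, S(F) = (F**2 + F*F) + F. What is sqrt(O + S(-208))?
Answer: sqrt(105537) ≈ 324.86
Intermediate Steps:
S(F) = F + 2*F**2 (S(F) = (F**2 + F**2) + F = 2*F**2 + F = F + 2*F**2)
O = 19217 (O = -2 + 19219 = 19217)
sqrt(O + S(-208)) = sqrt(19217 - 208*(1 + 2*(-208))) = sqrt(19217 - 208*(1 - 416)) = sqrt(19217 - 208*(-415)) = sqrt(19217 + 86320) = sqrt(105537)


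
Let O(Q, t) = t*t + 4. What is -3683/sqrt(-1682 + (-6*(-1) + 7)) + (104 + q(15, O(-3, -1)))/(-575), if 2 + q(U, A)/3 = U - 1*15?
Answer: -98/575 + 3683*I*sqrt(1669)/1669 ≈ -0.17043 + 90.152*I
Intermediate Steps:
O(Q, t) = 4 + t**2 (O(Q, t) = t**2 + 4 = 4 + t**2)
q(U, A) = -51 + 3*U (q(U, A) = -6 + 3*(U - 1*15) = -6 + 3*(U - 15) = -6 + 3*(-15 + U) = -6 + (-45 + 3*U) = -51 + 3*U)
-3683/sqrt(-1682 + (-6*(-1) + 7)) + (104 + q(15, O(-3, -1)))/(-575) = -3683/sqrt(-1682 + (-6*(-1) + 7)) + (104 + (-51 + 3*15))/(-575) = -3683/sqrt(-1682 + (6 + 7)) + (104 + (-51 + 45))*(-1/575) = -3683/sqrt(-1682 + 13) + (104 - 6)*(-1/575) = -3683*(-I*sqrt(1669)/1669) + 98*(-1/575) = -3683*(-I*sqrt(1669)/1669) - 98/575 = -(-3683)*I*sqrt(1669)/1669 - 98/575 = 3683*I*sqrt(1669)/1669 - 98/575 = -98/575 + 3683*I*sqrt(1669)/1669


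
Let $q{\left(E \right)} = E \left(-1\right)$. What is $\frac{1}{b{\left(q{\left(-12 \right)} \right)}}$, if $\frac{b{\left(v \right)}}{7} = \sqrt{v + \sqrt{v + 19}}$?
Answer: $\frac{1}{7 \sqrt{12 + \sqrt{31}}} \approx 0.034083$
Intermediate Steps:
$q{\left(E \right)} = - E$
$b{\left(v \right)} = 7 \sqrt{v + \sqrt{19 + v}}$ ($b{\left(v \right)} = 7 \sqrt{v + \sqrt{v + 19}} = 7 \sqrt{v + \sqrt{19 + v}}$)
$\frac{1}{b{\left(q{\left(-12 \right)} \right)}} = \frac{1}{7 \sqrt{\left(-1\right) \left(-12\right) + \sqrt{19 - -12}}} = \frac{1}{7 \sqrt{12 + \sqrt{19 + 12}}} = \frac{1}{7 \sqrt{12 + \sqrt{31}}}$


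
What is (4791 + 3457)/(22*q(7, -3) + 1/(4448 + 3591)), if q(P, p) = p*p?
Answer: 66305672/1591723 ≈ 41.657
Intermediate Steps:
q(P, p) = p²
(4791 + 3457)/(22*q(7, -3) + 1/(4448 + 3591)) = (4791 + 3457)/(22*(-3)² + 1/(4448 + 3591)) = 8248/(22*9 + 1/8039) = 8248/(198 + 1/8039) = 8248/(1591723/8039) = 8248*(8039/1591723) = 66305672/1591723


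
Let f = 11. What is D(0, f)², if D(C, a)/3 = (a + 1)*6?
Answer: 46656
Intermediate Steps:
D(C, a) = 18 + 18*a (D(C, a) = 3*((a + 1)*6) = 3*((1 + a)*6) = 3*(6 + 6*a) = 18 + 18*a)
D(0, f)² = (18 + 18*11)² = (18 + 198)² = 216² = 46656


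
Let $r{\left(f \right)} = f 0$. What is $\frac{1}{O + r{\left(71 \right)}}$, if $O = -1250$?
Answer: $- \frac{1}{1250} \approx -0.0008$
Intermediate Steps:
$r{\left(f \right)} = 0$
$\frac{1}{O + r{\left(71 \right)}} = \frac{1}{-1250 + 0} = \frac{1}{-1250} = - \frac{1}{1250}$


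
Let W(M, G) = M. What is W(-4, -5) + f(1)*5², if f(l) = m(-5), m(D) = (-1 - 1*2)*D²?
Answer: -1879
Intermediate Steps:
m(D) = -3*D² (m(D) = (-1 - 2)*D² = -3*D²)
f(l) = -75 (f(l) = -3*(-5)² = -3*25 = -75)
W(-4, -5) + f(1)*5² = -4 - 75*5² = -4 - 75*25 = -4 - 1875 = -1879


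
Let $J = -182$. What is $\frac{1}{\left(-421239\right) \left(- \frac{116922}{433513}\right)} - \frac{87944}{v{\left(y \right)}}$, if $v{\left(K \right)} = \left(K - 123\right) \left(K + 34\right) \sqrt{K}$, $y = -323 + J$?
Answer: $\frac{433513}{49252106358} + \frac{21986 i \sqrt{505}}{37343235} \approx 8.8019 \cdot 10^{-6} + 0.013231 i$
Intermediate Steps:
$y = -505$ ($y = -323 - 182 = -505$)
$v{\left(K \right)} = \sqrt{K} \left(-123 + K\right) \left(34 + K\right)$ ($v{\left(K \right)} = \left(-123 + K\right) \left(34 + K\right) \sqrt{K} = \sqrt{K} \left(-123 + K\right) \left(34 + K\right)$)
$\frac{1}{\left(-421239\right) \left(- \frac{116922}{433513}\right)} - \frac{87944}{v{\left(y \right)}} = \frac{1}{\left(-421239\right) \left(- \frac{116922}{433513}\right)} - \frac{87944}{\sqrt{-505} \left(-4182 + \left(-505\right)^{2} - -44945\right)} = - \frac{1}{421239 \left(\left(-116922\right) \frac{1}{433513}\right)} - \frac{87944}{i \sqrt{505} \left(-4182 + 255025 + 44945\right)} = - \frac{1}{421239 \left(- \frac{116922}{433513}\right)} - \frac{87944}{i \sqrt{505} \cdot 295788} = \left(- \frac{1}{421239}\right) \left(- \frac{433513}{116922}\right) - \frac{87944}{295788 i \sqrt{505}} = \frac{433513}{49252106358} - 87944 \left(- \frac{i \sqrt{505}}{149372940}\right) = \frac{433513}{49252106358} + \frac{21986 i \sqrt{505}}{37343235}$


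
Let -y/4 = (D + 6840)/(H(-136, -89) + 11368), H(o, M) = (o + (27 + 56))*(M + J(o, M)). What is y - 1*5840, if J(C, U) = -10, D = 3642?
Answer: -97073528/16615 ≈ -5842.5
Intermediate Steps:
H(o, M) = (-10 + M)*(83 + o) (H(o, M) = (o + (27 + 56))*(M - 10) = (o + 83)*(-10 + M) = (83 + o)*(-10 + M) = (-10 + M)*(83 + o))
y = -41928/16615 (y = -4*(3642 + 6840)/((-830 - 10*(-136) + 83*(-89) - 89*(-136)) + 11368) = -41928/((-830 + 1360 - 7387 + 12104) + 11368) = -41928/(5247 + 11368) = -41928/16615 ≈ -2.5235)
y - 1*5840 = -41928/16615 - 1*5840 = -41928/16615 - 5840 = -97073528/16615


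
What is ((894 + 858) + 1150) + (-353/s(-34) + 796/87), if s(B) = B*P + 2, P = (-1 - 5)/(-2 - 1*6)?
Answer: 11965112/4089 ≈ 2926.2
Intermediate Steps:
P = ¾ (P = -6/(-2 - 6) = -6/(-8) = -6*(-⅛) = ¾ ≈ 0.75000)
s(B) = 2 + 3*B/4 (s(B) = B*(¾) + 2 = 3*B/4 + 2 = 2 + 3*B/4)
((894 + 858) + 1150) + (-353/s(-34) + 796/87) = ((894 + 858) + 1150) + (-353/(2 + (¾)*(-34)) + 796/87) = (1752 + 1150) + (-353/(2 - 51/2) + 796*(1/87)) = 2902 + (-353/(-47/2) + 796/87) = 2902 + (-353*(-2/47) + 796/87) = 2902 + (706/47 + 796/87) = 2902 + 98834/4089 = 11965112/4089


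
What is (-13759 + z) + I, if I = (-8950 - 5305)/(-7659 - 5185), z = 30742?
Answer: 218143907/12844 ≈ 16984.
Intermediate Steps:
I = 14255/12844 (I = -14255/(-12844) = -14255*(-1/12844) = 14255/12844 ≈ 1.1099)
(-13759 + z) + I = (-13759 + 30742) + 14255/12844 = 16983 + 14255/12844 = 218143907/12844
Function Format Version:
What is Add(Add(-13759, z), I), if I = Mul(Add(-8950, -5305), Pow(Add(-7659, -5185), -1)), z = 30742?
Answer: Rational(218143907, 12844) ≈ 16984.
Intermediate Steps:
I = Rational(14255, 12844) (I = Mul(-14255, Pow(-12844, -1)) = Mul(-14255, Rational(-1, 12844)) = Rational(14255, 12844) ≈ 1.1099)
Add(Add(-13759, z), I) = Add(Add(-13759, 30742), Rational(14255, 12844)) = Add(16983, Rational(14255, 12844)) = Rational(218143907, 12844)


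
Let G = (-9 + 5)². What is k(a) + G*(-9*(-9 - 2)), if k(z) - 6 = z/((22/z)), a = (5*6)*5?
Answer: 28740/11 ≈ 2612.7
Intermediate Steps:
G = 16 (G = (-4)² = 16)
a = 150 (a = 30*5 = 150)
k(z) = 6 + z²/22 (k(z) = 6 + z/((22/z)) = 6 + z*(z/22) = 6 + z²/22)
k(a) + G*(-9*(-9 - 2)) = (6 + (1/22)*150²) + 16*(-9*(-9 - 2)) = (6 + (1/22)*22500) + 16*(-9*(-11)) = (6 + 11250/11) + 16*99 = 11316/11 + 1584 = 28740/11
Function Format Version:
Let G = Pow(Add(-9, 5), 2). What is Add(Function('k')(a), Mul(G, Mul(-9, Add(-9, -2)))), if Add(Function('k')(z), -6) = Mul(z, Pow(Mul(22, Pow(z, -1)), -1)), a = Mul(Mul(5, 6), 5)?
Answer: Rational(28740, 11) ≈ 2612.7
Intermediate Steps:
G = 16 (G = Pow(-4, 2) = 16)
a = 150 (a = Mul(30, 5) = 150)
Function('k')(z) = Add(6, Mul(Rational(1, 22), Pow(z, 2))) (Function('k')(z) = Add(6, Mul(z, Pow(Mul(22, Pow(z, -1)), -1))) = Add(6, Mul(z, Mul(Rational(1, 22), z))) = Add(6, Mul(Rational(1, 22), Pow(z, 2))))
Add(Function('k')(a), Mul(G, Mul(-9, Add(-9, -2)))) = Add(Add(6, Mul(Rational(1, 22), Pow(150, 2))), Mul(16, Mul(-9, Add(-9, -2)))) = Add(Add(6, Mul(Rational(1, 22), 22500)), Mul(16, Mul(-9, -11))) = Add(Add(6, Rational(11250, 11)), Mul(16, 99)) = Add(Rational(11316, 11), 1584) = Rational(28740, 11)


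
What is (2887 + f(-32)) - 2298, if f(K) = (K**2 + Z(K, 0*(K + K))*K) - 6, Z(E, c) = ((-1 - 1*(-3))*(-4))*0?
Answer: 1607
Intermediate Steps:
Z(E, c) = 0 (Z(E, c) = ((-1 + 3)*(-4))*0 = (2*(-4))*0 = -8*0 = 0)
f(K) = -6 + K**2 (f(K) = (K**2 + 0*K) - 6 = (K**2 + 0) - 6 = K**2 - 6 = -6 + K**2)
(2887 + f(-32)) - 2298 = (2887 + (-6 + (-32)**2)) - 2298 = (2887 + (-6 + 1024)) - 2298 = (2887 + 1018) - 2298 = 3905 - 2298 = 1607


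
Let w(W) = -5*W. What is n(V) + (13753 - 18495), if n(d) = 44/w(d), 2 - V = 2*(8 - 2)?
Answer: -118528/25 ≈ -4741.1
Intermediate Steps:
V = -10 (V = 2 - 2*(8 - 2) = 2 - 2*6 = 2 - 1*12 = 2 - 12 = -10)
n(d) = -44/(5*d) (n(d) = 44/((-5*d)) = 44*(-1/(5*d)) = -44/(5*d))
n(V) + (13753 - 18495) = -44/5/(-10) + (13753 - 18495) = -44/5*(-⅒) - 4742 = 22/25 - 4742 = -118528/25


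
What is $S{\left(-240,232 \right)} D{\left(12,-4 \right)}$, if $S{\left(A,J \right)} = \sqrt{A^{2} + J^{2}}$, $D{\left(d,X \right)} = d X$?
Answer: $- 384 \sqrt{1741} \approx -16023.0$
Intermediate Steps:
$D{\left(d,X \right)} = X d$
$S{\left(-240,232 \right)} D{\left(12,-4 \right)} = \sqrt{\left(-240\right)^{2} + 232^{2}} \left(\left(-4\right) 12\right) = \sqrt{57600 + 53824} \left(-48\right) = \sqrt{111424} \left(-48\right) = 8 \sqrt{1741} \left(-48\right) = - 384 \sqrt{1741}$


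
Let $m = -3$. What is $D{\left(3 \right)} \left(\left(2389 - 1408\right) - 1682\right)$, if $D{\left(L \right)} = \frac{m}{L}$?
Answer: $701$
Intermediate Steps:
$D{\left(L \right)} = - \frac{3}{L}$
$D{\left(3 \right)} \left(\left(2389 - 1408\right) - 1682\right) = - \frac{3}{3} \left(\left(2389 - 1408\right) - 1682\right) = \left(-3\right) \frac{1}{3} \left(981 - 1682\right) = \left(-1\right) \left(-701\right) = 701$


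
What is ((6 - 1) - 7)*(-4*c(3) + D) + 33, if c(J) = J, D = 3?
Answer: 51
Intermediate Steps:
((6 - 1) - 7)*(-4*c(3) + D) + 33 = ((6 - 1) - 7)*(-4*3 + 3) + 33 = (5 - 7)*(-12 + 3) + 33 = -2*(-9) + 33 = 18 + 33 = 51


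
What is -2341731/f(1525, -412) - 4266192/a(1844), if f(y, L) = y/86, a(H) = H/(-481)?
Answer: 689499354474/703025 ≈ 9.8076e+5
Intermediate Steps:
a(H) = -H/481 (a(H) = H*(-1/481) = -H/481)
f(y, L) = y/86 (f(y, L) = y*(1/86) = y/86)
-2341731/f(1525, -412) - 4266192/a(1844) = -2341731/((1/86)*1525) - 4266192/((-1/481*1844)) = -2341731/1525/86 - 4266192/(-1844/481) = -2341731*86/1525 - 4266192*(-481/1844) = -201388866/1525 + 513009588/461 = 689499354474/703025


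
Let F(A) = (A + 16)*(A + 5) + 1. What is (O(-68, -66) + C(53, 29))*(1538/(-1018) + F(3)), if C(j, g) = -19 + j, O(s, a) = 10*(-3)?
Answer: 308432/509 ≈ 605.96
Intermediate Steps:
O(s, a) = -30
F(A) = 1 + (5 + A)*(16 + A) (F(A) = (16 + A)*(5 + A) + 1 = (5 + A)*(16 + A) + 1 = 1 + (5 + A)*(16 + A))
(O(-68, -66) + C(53, 29))*(1538/(-1018) + F(3)) = (-30 + (-19 + 53))*(1538/(-1018) + (81 + 3² + 21*3)) = (-30 + 34)*(1538*(-1/1018) + (81 + 9 + 63)) = 4*(-769/509 + 153) = 4*(77108/509) = 308432/509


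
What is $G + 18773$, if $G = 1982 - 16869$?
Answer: $3886$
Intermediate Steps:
$G = -14887$ ($G = 1982 - 16869 = -14887$)
$G + 18773 = -14887 + 18773 = 3886$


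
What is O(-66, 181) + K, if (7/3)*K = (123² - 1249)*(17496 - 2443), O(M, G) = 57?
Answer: 626807319/7 ≈ 8.9544e+7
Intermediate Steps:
K = 626806920/7 (K = 3*((123² - 1249)*(17496 - 2443))/7 = 3*((15129 - 1249)*15053)/7 = 3*(13880*15053)/7 = (3/7)*208935640 = 626806920/7 ≈ 8.9544e+7)
O(-66, 181) + K = 57 + 626806920/7 = 626807319/7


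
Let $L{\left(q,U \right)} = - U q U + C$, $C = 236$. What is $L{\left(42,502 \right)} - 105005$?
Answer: $-10688937$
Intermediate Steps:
$L{\left(q,U \right)} = 236 - q U^{2}$ ($L{\left(q,U \right)} = - U q U + 236 = - q U^{2} + 236 = 236 - q U^{2}$)
$L{\left(42,502 \right)} - 105005 = \left(236 - 42 \cdot 502^{2}\right) - 105005 = \left(236 - 42 \cdot 252004\right) - 105005 = \left(236 - 10584168\right) - 105005 = -10583932 - 105005 = -10688937$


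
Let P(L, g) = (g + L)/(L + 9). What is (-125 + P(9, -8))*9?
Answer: -2249/2 ≈ -1124.5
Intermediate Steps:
P(L, g) = (L + g)/(9 + L)
(-125 + P(9, -8))*9 = (-125 + (9 - 8)/(9 + 9))*9 = (-125 + 1/18)*9 = -2249/18*9 = -2249/2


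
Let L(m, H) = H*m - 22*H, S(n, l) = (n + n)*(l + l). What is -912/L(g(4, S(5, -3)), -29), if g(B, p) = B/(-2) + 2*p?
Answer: -19/87 ≈ -0.21839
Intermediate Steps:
S(n, l) = 4*l*n (S(n, l) = (2*n)*(2*l) = 4*l*n)
g(B, p) = 2*p - B/2 (g(B, p) = -B/2 + 2*p = 2*p - B/2)
L(m, H) = -22*H + H*m
-912/L(g(4, S(5, -3)), -29) = -912*(-1/(29*(-22 + (2*(4*(-3)*5) - ½*4)))) = -912*(-1/(29*(-22 + (2*(-60) - 2)))) = -912*(-1/(29*(-22 + (-120 - 2)))) = -912*(-1/(29*(-22 - 122))) = -912/((-29*(-144))) = -912/4176 = -912*1/4176 = -19/87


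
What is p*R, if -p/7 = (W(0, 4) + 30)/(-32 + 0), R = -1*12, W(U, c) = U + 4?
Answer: -357/4 ≈ -89.250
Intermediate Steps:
W(U, c) = 4 + U
R = -12
p = 119/16 (p = -7*((4 + 0) + 30)/(-32 + 0) = -7*(4 + 30)/(-32) = -238*(-1)/32 = -7*(-17/16) = 119/16 ≈ 7.4375)
p*R = (119/16)*(-12) = -357/4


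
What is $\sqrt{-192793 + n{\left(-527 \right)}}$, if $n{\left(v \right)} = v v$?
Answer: $2 \sqrt{21234} \approx 291.44$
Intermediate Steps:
$n{\left(v \right)} = v^{2}$
$\sqrt{-192793 + n{\left(-527 \right)}} = \sqrt{-192793 + \left(-527\right)^{2}} = \sqrt{-192793 + 277729} = \sqrt{84936} = 2 \sqrt{21234}$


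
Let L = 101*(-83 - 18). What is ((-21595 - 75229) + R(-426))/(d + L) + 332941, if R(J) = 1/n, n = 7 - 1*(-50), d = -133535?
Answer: 2727775150799/8192952 ≈ 3.3294e+5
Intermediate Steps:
n = 57 (n = 7 + 50 = 57)
L = -10201 (L = 101*(-101) = -10201)
R(J) = 1/57
((-21595 - 75229) + R(-426))/(d + L) + 332941 = ((-21595 - 75229) + 1/57)/(-133535 - 10201) + 332941 = (-96824 + 1/57)/(-143736) + 332941 = -5518967/57*(-1/143736) + 332941 = 5518967/8192952 + 332941 = 2727775150799/8192952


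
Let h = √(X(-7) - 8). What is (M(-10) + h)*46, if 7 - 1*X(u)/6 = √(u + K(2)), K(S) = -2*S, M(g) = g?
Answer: -460 + 46*√(34 - 6*I*√11) ≈ -181.34 - 75.554*I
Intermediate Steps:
X(u) = 42 - 6*√(-4 + u) (X(u) = 42 - 6*√(u - 2*2) = 42 - 6*√(u - 4) = 42 - 6*√(-4 + u))
h = √(34 - 6*I*√11) (h = √((42 - 6*√(-4 - 7)) - 8) = √((42 - 6*I*√11) - 8) = √(34 - 6*I*√11) ≈ 6.0579 - 1.6425*I)
(M(-10) + h)*46 = (-10 + √(34 - 6*I*√11))*46 = -460 + 46*√(34 - 6*I*√11)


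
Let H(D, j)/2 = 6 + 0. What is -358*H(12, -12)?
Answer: -4296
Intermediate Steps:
H(D, j) = 12 (H(D, j) = 2*(6 + 0) = 2*6 = 12)
-358*H(12, -12) = -358*12 = -4296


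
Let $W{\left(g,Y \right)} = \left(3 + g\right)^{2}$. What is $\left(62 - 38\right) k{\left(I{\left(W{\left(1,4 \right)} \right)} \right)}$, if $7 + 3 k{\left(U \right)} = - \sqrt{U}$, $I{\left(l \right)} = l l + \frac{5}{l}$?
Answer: $-56 - 2 \sqrt{4101} \approx -184.08$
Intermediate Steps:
$I{\left(l \right)} = l^{2} + \frac{5}{l}$
$k{\left(U \right)} = - \frac{7}{3} - \frac{\sqrt{U}}{3}$ ($k{\left(U \right)} = - \frac{7}{3} + \frac{\left(-1\right) \sqrt{U}}{3} = - \frac{7}{3} - \frac{\sqrt{U}}{3}$)
$\left(62 - 38\right) k{\left(I{\left(W{\left(1,4 \right)} \right)} \right)} = \left(62 - 38\right) \left(- \frac{7}{3} - \frac{\sqrt{\frac{5 + \left(\left(3 + 1\right)^{2}\right)^{3}}{\left(3 + 1\right)^{2}}}}{3}\right) = 24 \left(- \frac{7}{3} - \frac{\sqrt{\frac{5 + \left(4^{2}\right)^{3}}{4^{2}}}}{3}\right) = 24 \left(- \frac{7}{3} - \frac{\sqrt{\frac{5 + 16^{3}}{16}}}{3}\right) = 24 \left(- \frac{7}{3} - \frac{\sqrt{\frac{5 + 4096}{16}}}{3}\right) = 24 \left(- \frac{7}{3} - \frac{\sqrt{\frac{1}{16} \cdot 4101}}{3}\right) = 24 \left(- \frac{7}{3} - \frac{\sqrt{\frac{4101}{16}}}{3}\right) = 24 \left(- \frac{7}{3} - \frac{\frac{1}{4} \sqrt{4101}}{3}\right) = 24 \left(- \frac{7}{3} - \frac{\sqrt{4101}}{12}\right) = -56 - 2 \sqrt{4101}$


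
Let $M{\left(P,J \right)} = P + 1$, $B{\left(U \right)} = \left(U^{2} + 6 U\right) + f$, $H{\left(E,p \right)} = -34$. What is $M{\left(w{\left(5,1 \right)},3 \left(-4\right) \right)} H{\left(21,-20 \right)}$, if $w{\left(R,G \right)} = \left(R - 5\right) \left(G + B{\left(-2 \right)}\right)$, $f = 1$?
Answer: $-34$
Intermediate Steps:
$B{\left(U \right)} = 1 + U^{2} + 6 U$ ($B{\left(U \right)} = \left(U^{2} + 6 U\right) + 1 = 1 + U^{2} + 6 U$)
$w{\left(R,G \right)} = \left(-7 + G\right) \left(-5 + R\right)$ ($w{\left(R,G \right)} = \left(R - 5\right) \left(G + \left(1 + \left(-2\right)^{2} + 6 \left(-2\right)\right)\right) = \left(-5 + R\right) \left(G + \left(1 + 4 - 12\right)\right) = \left(-5 + R\right) \left(G - 7\right) = \left(-5 + R\right) \left(-7 + G\right) = \left(-7 + G\right) \left(-5 + R\right)$)
$M{\left(P,J \right)} = 1 + P$
$M{\left(w{\left(5,1 \right)},3 \left(-4\right) \right)} H{\left(21,-20 \right)} = \left(1 + \left(35 - 35 - 5 + 1 \cdot 5\right)\right) \left(-34\right) = \left(1 + \left(35 - 35 - 5 + 5\right)\right) \left(-34\right) = \left(1 + 0\right) \left(-34\right) = 1 \left(-34\right) = -34$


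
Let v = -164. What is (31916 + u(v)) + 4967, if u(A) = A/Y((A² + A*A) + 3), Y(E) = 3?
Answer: 110485/3 ≈ 36828.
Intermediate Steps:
u(A) = A/3
(31916 + u(v)) + 4967 = (31916 + (⅓)*(-164)) + 4967 = (31916 - 164/3) + 4967 = 95584/3 + 4967 = 110485/3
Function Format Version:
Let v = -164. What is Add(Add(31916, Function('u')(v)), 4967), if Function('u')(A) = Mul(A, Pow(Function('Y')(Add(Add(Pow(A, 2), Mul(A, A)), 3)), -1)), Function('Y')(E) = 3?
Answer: Rational(110485, 3) ≈ 36828.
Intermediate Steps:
Function('u')(A) = Mul(Rational(1, 3), A) (Function('u')(A) = Mul(A, Pow(3, -1)) = Mul(A, Rational(1, 3)) = Mul(Rational(1, 3), A))
Add(Add(31916, Function('u')(v)), 4967) = Add(Add(31916, Mul(Rational(1, 3), -164)), 4967) = Add(Add(31916, Rational(-164, 3)), 4967) = Add(Rational(95584, 3), 4967) = Rational(110485, 3)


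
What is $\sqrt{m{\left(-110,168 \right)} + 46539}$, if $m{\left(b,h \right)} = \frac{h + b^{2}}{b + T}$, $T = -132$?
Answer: $\frac{\sqrt{5625085}}{11} \approx 215.61$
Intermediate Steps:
$m{\left(b,h \right)} = \frac{h + b^{2}}{-132 + b}$ ($m{\left(b,h \right)} = \frac{h + b^{2}}{b - 132} = \frac{h + b^{2}}{-132 + b}$)
$\sqrt{m{\left(-110,168 \right)} + 46539} = \sqrt{\frac{168 + \left(-110\right)^{2}}{-132 - 110} + 46539} = \sqrt{\frac{168 + 12100}{-242} + 46539} = \sqrt{\left(- \frac{1}{242}\right) 12268 + 46539} = \sqrt{- \frac{6134}{121} + 46539} = \sqrt{\frac{5625085}{121}} = \frac{\sqrt{5625085}}{11}$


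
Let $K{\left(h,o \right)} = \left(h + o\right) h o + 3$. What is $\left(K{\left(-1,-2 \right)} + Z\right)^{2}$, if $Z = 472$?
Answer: $219961$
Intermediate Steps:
$K{\left(h,o \right)} = 3 + h o \left(h + o\right)$ ($K{\left(h,o \right)} = h \left(h + o\right) o + 3 = h o \left(h + o\right) + 3 = 3 + h o \left(h + o\right)$)
$\left(K{\left(-1,-2 \right)} + Z\right)^{2} = \left(\left(3 - \left(-2\right)^{2} - 2 \left(-1\right)^{2}\right) + 472\right)^{2} = \left(\left(3 - 4 - 2\right) + 472\right)^{2} = \left(-3 + 472\right)^{2} = 469^{2} = 219961$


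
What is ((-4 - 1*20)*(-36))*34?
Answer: 29376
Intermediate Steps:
((-4 - 1*20)*(-36))*34 = ((-4 - 20)*(-36))*34 = -24*(-36)*34 = 864*34 = 29376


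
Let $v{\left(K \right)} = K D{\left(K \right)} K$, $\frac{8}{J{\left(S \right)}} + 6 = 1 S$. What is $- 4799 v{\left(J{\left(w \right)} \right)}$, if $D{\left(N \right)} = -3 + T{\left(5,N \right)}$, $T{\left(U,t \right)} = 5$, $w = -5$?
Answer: $- \frac{614272}{121} \approx -5076.6$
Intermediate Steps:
$J{\left(S \right)} = \frac{8}{-6 + S}$ ($J{\left(S \right)} = \frac{8}{-6 + 1 S} = \frac{8}{-6 + S}$)
$D{\left(N \right)} = 2$ ($D{\left(N \right)} = -3 + 5 = 2$)
$v{\left(K \right)} = 2 K^{2}$ ($v{\left(K \right)} = K 2 K = 2 K K = 2 K^{2}$)
$- 4799 v{\left(J{\left(w \right)} \right)} = - 4799 \cdot 2 \left(\frac{8}{-6 - 5}\right)^{2} = - 4799 \cdot 2 \left(\frac{8}{-11}\right)^{2} = - 4799 \cdot 2 \left(8 \left(- \frac{1}{11}\right)\right)^{2} = - 4799 \cdot 2 \left(- \frac{8}{11}\right)^{2} = - 4799 \cdot 2 \cdot \frac{64}{121} = \left(-4799\right) \frac{128}{121} = - \frac{614272}{121}$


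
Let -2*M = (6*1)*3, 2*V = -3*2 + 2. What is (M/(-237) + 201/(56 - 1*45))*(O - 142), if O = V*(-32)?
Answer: -1241136/869 ≈ -1428.2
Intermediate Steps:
V = -2 (V = (-3*2 + 2)/2 = (-6 + 2)/2 = (½)*(-4) = -2)
O = 64 (O = -2*(-32) = 64)
M = -9 (M = -6*1*3/2 = -3*3 = -½*18 = -9)
(M/(-237) + 201/(56 - 1*45))*(O - 142) = (-9/(-237) + 201/(56 - 1*45))*(64 - 142) = (-9*(-1/237) + 201/(56 - 45))*(-78) = (3/79 + 201/11)*(-78) = (15912/869)*(-78) = -1241136/869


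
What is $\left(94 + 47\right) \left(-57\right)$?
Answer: $-8037$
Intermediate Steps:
$\left(94 + 47\right) \left(-57\right) = 141 \left(-57\right) = -8037$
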